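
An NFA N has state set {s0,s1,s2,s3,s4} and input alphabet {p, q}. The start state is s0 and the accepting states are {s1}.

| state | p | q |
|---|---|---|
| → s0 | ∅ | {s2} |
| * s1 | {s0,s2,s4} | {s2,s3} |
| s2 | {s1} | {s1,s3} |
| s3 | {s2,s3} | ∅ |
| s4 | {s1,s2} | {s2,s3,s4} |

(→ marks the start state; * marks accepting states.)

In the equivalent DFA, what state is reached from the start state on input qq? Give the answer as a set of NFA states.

Start: {s0}.
δ(s0,q) = {s2}.
Union: {s2}.
After q: {s2}.
δ(s2,q) = {s1,s3}.
Union: {s1,s3}.
After q: {s1,s3}.

{s1,s3}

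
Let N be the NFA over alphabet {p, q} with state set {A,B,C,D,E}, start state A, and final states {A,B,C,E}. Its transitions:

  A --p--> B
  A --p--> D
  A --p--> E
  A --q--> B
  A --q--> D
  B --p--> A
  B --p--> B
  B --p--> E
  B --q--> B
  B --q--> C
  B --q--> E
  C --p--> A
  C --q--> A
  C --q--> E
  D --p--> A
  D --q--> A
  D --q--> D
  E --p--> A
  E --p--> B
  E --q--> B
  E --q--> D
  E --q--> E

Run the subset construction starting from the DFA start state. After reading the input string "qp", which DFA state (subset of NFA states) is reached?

{A,B,E}

Start: {A}.
δ(A,q) = {B,D}.
Union: {B,D}.
After q: {B,D}.
δ(B,p) = {A,B,E}; δ(D,p) = {A}.
Union: {A,B,E}.
After p: {A,B,E}.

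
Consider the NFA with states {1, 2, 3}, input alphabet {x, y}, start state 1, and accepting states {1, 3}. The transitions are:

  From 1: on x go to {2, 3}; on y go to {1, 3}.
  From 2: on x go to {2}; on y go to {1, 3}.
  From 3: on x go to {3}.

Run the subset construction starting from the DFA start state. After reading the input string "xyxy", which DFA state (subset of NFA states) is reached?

{1, 3}

Start: {1}.
δ(1,x) = {2, 3}.
Union: {2, 3}.
After x: {2, 3}.
δ(2,y) = {1, 3}; δ(3,y) = ∅.
Union: {1, 3}.
After y: {1, 3}.
δ(1,x) = {2, 3}; δ(3,x) = {3}.
Union: {2, 3}.
After x: {2, 3}.
δ(2,y) = {1, 3}; δ(3,y) = ∅.
Union: {1, 3}.
After y: {1, 3}.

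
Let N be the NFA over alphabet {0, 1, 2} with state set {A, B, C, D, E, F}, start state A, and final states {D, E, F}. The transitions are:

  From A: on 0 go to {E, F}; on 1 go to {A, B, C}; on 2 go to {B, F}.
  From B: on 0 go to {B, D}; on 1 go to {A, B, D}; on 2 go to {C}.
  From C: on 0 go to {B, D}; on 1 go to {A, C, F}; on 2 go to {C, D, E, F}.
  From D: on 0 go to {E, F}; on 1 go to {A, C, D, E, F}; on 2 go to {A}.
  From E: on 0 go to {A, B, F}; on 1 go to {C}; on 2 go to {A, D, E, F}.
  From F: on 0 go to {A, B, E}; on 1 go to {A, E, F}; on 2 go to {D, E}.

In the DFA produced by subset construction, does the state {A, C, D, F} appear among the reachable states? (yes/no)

no

Start state of the DFA: {A}.
{A} --0--> {E, F}  [new]
{A} --1--> {A, B, C}  [new]
{A} --2--> {B, F}  [new]
{E, F} --0--> {A, B, E, F}  [new]
{E, F} --1--> {A, C, E, F}  [new]
{E, F} --2--> {A, D, E, F}  [new]
{A, B, C} --0--> {B, D, E, F}  [new]
{A, B, C} --1--> {A, B, C, D, F}  [new]
{A, B, C} --2--> {B, C, D, E, F}  [new]
{B, F} --0--> {A, B, D, E}  [new]
{B, F} --1--> {A, B, D, E, F}  [new]
{B, F} --2--> {C, D, E}  [new]
{A, B, E, F} --0--> {A, B, D, E, F}  [seen]
{A, B, E, F} --1--> {A, B, C, D, E, F}  [new]
{A, B, E, F} --2--> {A, B, C, D, E, F}  [seen]
{A, C, E, F} --0--> {A, B, D, E, F}  [seen]
{A, C, E, F} --1--> {A, B, C, E, F}  [new]
{A, C, E, F} --2--> {A, B, C, D, E, F}  [seen]
{A, D, E, F} --0--> {A, B, E, F}  [seen]
{A, D, E, F} --1--> {A, B, C, D, E, F}  [seen]
{A, D, E, F} --2--> {A, B, D, E, F}  [seen]
{B, D, E, F} --0--> {A, B, D, E, F}  [seen]
{B, D, E, F} --1--> {A, B, C, D, E, F}  [seen]
{B, D, E, F} --2--> {A, C, D, E, F}  [new]
{A, B, C, D, F} --0--> {A, B, D, E, F}  [seen]
{A, B, C, D, F} --1--> {A, B, C, D, E, F}  [seen]
{A, B, C, D, F} --2--> {A, B, C, D, E, F}  [seen]
{B, C, D, E, F} --0--> {A, B, D, E, F}  [seen]
{B, C, D, E, F} --1--> {A, B, C, D, E, F}  [seen]
{B, C, D, E, F} --2--> {A, C, D, E, F}  [seen]
{A, B, D, E} --0--> {A, B, D, E, F}  [seen]
{A, B, D, E} --1--> {A, B, C, D, E, F}  [seen]
{A, B, D, E} --2--> {A, B, C, D, E, F}  [seen]
{A, B, D, E, F} --0--> {A, B, D, E, F}  [seen]
{A, B, D, E, F} --1--> {A, B, C, D, E, F}  [seen]
{A, B, D, E, F} --2--> {A, B, C, D, E, F}  [seen]
{C, D, E} --0--> {A, B, D, E, F}  [seen]
{C, D, E} --1--> {A, C, D, E, F}  [seen]
{C, D, E} --2--> {A, C, D, E, F}  [seen]
{A, B, C, D, E, F} --0--> {A, B, D, E, F}  [seen]
{A, B, C, D, E, F} --1--> {A, B, C, D, E, F}  [seen]
{A, B, C, D, E, F} --2--> {A, B, C, D, E, F}  [seen]
{A, B, C, E, F} --0--> {A, B, D, E, F}  [seen]
{A, B, C, E, F} --1--> {A, B, C, D, E, F}  [seen]
{A, B, C, E, F} --2--> {A, B, C, D, E, F}  [seen]
{A, C, D, E, F} --0--> {A, B, D, E, F}  [seen]
{A, C, D, E, F} --1--> {A, B, C, D, E, F}  [seen]
{A, C, D, E, F} --2--> {A, B, C, D, E, F}  [seen]
Reachable DFA states: {A}, {E, F}, {A, B, C}, {B, F}, {A, B, E, F}, {A, C, E, F}, {A, D, E, F}, {B, D, E, F}, {A, B, C, D, F}, {B, C, D, E, F}, {A, B, D, E}, {A, B, D, E, F}, {C, D, E}, {A, B, C, D, E, F}, {A, B, C, E, F}, {A, C, D, E, F}.
{A, C, D, F} is not among them.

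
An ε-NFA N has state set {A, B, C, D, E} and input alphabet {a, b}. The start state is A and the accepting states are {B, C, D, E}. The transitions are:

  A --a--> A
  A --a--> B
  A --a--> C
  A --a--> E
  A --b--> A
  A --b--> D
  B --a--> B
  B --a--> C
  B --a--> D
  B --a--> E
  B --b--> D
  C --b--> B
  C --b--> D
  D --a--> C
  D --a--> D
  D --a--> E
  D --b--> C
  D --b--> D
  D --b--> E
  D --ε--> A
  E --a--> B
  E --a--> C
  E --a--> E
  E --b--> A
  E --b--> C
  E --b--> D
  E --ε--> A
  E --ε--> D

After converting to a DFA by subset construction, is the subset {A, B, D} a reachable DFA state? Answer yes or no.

no

Start state of the DFA: {A} (ε-closure of the NFA start).
{A} --a--> {A, B, C, D, E}  [new]
{A} --b--> {A, D}  [new]
{A, B, C, D, E} --a--> {A, B, C, D, E}  [seen]
{A, B, C, D, E} --b--> {A, B, C, D, E}  [seen]
{A, D} --a--> {A, B, C, D, E}  [seen]
{A, D} --b--> {A, C, D, E}  [new]
{A, C, D, E} --a--> {A, B, C, D, E}  [seen]
{A, C, D, E} --b--> {A, B, C, D, E}  [seen]
Reachable DFA states: {A}, {A, B, C, D, E}, {A, D}, {A, C, D, E}.
{A, B, D} is not among them.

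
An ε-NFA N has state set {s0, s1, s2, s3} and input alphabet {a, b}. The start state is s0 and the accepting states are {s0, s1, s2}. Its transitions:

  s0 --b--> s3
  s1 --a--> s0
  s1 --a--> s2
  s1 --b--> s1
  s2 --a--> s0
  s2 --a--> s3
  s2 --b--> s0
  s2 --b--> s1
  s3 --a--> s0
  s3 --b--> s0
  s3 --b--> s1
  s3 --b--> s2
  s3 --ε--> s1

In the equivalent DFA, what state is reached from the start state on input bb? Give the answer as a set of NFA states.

{s0, s1, s2}

Start: {s0}.
δ(s0,b) = {s3}.
Union: {s3}.
ε-closure gives {s1, s3}.
After b: {s1, s3}.
δ(s1,b) = {s1}; δ(s3,b) = {s0, s1, s2}.
Union: {s0, s1, s2}.
After b: {s0, s1, s2}.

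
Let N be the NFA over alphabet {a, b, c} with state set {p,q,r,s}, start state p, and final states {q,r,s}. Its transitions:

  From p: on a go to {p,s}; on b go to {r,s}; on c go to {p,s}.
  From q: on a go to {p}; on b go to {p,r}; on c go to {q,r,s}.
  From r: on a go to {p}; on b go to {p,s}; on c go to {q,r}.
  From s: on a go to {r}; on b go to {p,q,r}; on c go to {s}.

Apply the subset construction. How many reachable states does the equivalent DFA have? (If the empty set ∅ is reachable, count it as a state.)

Start state of the DFA: {p}.
{p} --a--> {p,s}  [new]
{p} --b--> {r,s}  [new]
{p} --c--> {p,s}  [seen]
{p,s} --a--> {p,r,s}  [new]
{p,s} --b--> {p,q,r,s}  [new]
{p,s} --c--> {p,s}  [seen]
{r,s} --a--> {p,r}  [new]
{r,s} --b--> {p,q,r,s}  [seen]
{r,s} --c--> {q,r,s}  [new]
{p,r,s} --a--> {p,r,s}  [seen]
{p,r,s} --b--> {p,q,r,s}  [seen]
{p,r,s} --c--> {p,q,r,s}  [seen]
{p,q,r,s} --a--> {p,r,s}  [seen]
{p,q,r,s} --b--> {p,q,r,s}  [seen]
{p,q,r,s} --c--> {p,q,r,s}  [seen]
{p,r} --a--> {p,s}  [seen]
{p,r} --b--> {p,r,s}  [seen]
{p,r} --c--> {p,q,r,s}  [seen]
{q,r,s} --a--> {p,r}  [seen]
{q,r,s} --b--> {p,q,r,s}  [seen]
{q,r,s} --c--> {q,r,s}  [seen]
Reachable DFA states: {p}, {p,s}, {r,s}, {p,r,s}, {p,q,r,s}, {p,r}, {q,r,s}.

7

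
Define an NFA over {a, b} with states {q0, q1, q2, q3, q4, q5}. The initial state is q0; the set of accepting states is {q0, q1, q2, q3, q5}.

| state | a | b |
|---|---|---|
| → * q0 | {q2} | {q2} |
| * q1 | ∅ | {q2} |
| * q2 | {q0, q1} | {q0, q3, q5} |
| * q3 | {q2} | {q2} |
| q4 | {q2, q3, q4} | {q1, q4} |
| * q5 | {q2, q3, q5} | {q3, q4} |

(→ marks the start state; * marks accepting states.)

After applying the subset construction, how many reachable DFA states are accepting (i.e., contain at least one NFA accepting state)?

Start state of the DFA: {q0}.
{q0} --a--> {q2}  [new]
{q0} --b--> {q2}  [seen]
{q2} --a--> {q0, q1}  [new]
{q2} --b--> {q0, q3, q5}  [new]
{q0, q1} --a--> {q2}  [seen]
{q0, q1} --b--> {q2}  [seen]
{q0, q3, q5} --a--> {q2, q3, q5}  [new]
{q0, q3, q5} --b--> {q2, q3, q4}  [new]
{q2, q3, q5} --a--> {q0, q1, q2, q3, q5}  [new]
{q2, q3, q5} --b--> {q0, q2, q3, q4, q5}  [new]
{q2, q3, q4} --a--> {q0, q1, q2, q3, q4}  [new]
{q2, q3, q4} --b--> {q0, q1, q2, q3, q4, q5}  [new]
{q0, q1, q2, q3, q5} --a--> {q0, q1, q2, q3, q5}  [seen]
{q0, q1, q2, q3, q5} --b--> {q0, q2, q3, q4, q5}  [seen]
{q0, q2, q3, q4, q5} --a--> {q0, q1, q2, q3, q4, q5}  [seen]
{q0, q2, q3, q4, q5} --b--> {q0, q1, q2, q3, q4, q5}  [seen]
{q0, q1, q2, q3, q4} --a--> {q0, q1, q2, q3, q4}  [seen]
{q0, q1, q2, q3, q4} --b--> {q0, q1, q2, q3, q4, q5}  [seen]
{q0, q1, q2, q3, q4, q5} --a--> {q0, q1, q2, q3, q4, q5}  [seen]
{q0, q1, q2, q3, q4, q5} --b--> {q0, q1, q2, q3, q4, q5}  [seen]
Reachable DFA states: {q0}, {q2}, {q0, q1}, {q0, q3, q5}, {q2, q3, q5}, {q2, q3, q4}, {q0, q1, q2, q3, q5}, {q0, q2, q3, q4, q5}, {q0, q1, q2, q3, q4}, {q0, q1, q2, q3, q4, q5}.
Accepting DFA states (contain an NFA accepting state): {q0}, {q2}, {q0, q1}, {q0, q3, q5}, {q2, q3, q5}, {q2, q3, q4}, {q0, q1, q2, q3, q5}, {q0, q2, q3, q4, q5}, {q0, q1, q2, q3, q4}, {q0, q1, q2, q3, q4, q5}.

10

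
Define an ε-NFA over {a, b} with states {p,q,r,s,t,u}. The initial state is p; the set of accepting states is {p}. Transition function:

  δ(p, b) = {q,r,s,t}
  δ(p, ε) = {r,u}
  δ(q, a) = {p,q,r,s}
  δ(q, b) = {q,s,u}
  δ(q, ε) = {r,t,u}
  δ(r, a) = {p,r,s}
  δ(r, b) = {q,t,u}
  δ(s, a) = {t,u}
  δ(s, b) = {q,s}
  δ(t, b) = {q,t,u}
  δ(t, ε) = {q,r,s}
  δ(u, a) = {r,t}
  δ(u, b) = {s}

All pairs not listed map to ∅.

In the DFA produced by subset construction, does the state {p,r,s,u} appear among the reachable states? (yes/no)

Start state of the DFA: {p,r,u} (ε-closure of the NFA start).
{p,r,u} --a--> {p,q,r,s,t,u}  [new]
{p,r,u} --b--> {q,r,s,t,u}  [new]
{p,q,r,s,t,u} --a--> {p,q,r,s,t,u}  [seen]
{p,q,r,s,t,u} --b--> {q,r,s,t,u}  [seen]
{q,r,s,t,u} --a--> {p,q,r,s,t,u}  [seen]
{q,r,s,t,u} --b--> {q,r,s,t,u}  [seen]
Reachable DFA states: {p,r,u}, {p,q,r,s,t,u}, {q,r,s,t,u}.
{p,r,s,u} is not among them.

no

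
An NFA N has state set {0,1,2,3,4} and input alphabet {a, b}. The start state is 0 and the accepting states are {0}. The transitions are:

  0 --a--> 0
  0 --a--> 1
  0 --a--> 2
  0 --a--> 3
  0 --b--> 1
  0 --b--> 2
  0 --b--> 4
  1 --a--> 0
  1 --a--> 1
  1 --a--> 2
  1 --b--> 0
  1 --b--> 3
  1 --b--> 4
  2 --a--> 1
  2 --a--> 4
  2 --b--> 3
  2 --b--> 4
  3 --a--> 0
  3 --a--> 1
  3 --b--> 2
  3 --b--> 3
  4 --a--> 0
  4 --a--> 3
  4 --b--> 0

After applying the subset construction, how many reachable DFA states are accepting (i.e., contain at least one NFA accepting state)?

4

Start state of the DFA: {0}.
{0} --a--> {0,1,2,3}  [new]
{0} --b--> {1,2,4}  [new]
{0,1,2,3} --a--> {0,1,2,3,4}  [new]
{0,1,2,3} --b--> {0,1,2,3,4}  [seen]
{1,2,4} --a--> {0,1,2,3,4}  [seen]
{1,2,4} --b--> {0,3,4}  [new]
{0,1,2,3,4} --a--> {0,1,2,3,4}  [seen]
{0,1,2,3,4} --b--> {0,1,2,3,4}  [seen]
{0,3,4} --a--> {0,1,2,3}  [seen]
{0,3,4} --b--> {0,1,2,3,4}  [seen]
Reachable DFA states: {0}, {0,1,2,3}, {1,2,4}, {0,1,2,3,4}, {0,3,4}.
Accepting DFA states (contain an NFA accepting state): {0}, {0,1,2,3}, {0,1,2,3,4}, {0,3,4}.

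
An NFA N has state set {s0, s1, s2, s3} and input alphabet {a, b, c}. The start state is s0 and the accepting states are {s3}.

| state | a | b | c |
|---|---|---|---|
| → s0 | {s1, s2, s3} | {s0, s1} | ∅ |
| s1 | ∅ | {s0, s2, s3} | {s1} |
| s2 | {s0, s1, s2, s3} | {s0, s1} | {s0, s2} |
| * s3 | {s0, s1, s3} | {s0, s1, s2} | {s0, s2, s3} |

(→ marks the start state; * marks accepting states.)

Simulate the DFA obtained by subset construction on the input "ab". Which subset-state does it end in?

Start: {s0}.
δ(s0,a) = {s1, s2, s3}.
Union: {s1, s2, s3}.
After a: {s1, s2, s3}.
δ(s1,b) = {s0, s2, s3}; δ(s2,b) = {s0, s1}; δ(s3,b) = {s0, s1, s2}.
Union: {s0, s1, s2, s3}.
After b: {s0, s1, s2, s3}.

{s0, s1, s2, s3}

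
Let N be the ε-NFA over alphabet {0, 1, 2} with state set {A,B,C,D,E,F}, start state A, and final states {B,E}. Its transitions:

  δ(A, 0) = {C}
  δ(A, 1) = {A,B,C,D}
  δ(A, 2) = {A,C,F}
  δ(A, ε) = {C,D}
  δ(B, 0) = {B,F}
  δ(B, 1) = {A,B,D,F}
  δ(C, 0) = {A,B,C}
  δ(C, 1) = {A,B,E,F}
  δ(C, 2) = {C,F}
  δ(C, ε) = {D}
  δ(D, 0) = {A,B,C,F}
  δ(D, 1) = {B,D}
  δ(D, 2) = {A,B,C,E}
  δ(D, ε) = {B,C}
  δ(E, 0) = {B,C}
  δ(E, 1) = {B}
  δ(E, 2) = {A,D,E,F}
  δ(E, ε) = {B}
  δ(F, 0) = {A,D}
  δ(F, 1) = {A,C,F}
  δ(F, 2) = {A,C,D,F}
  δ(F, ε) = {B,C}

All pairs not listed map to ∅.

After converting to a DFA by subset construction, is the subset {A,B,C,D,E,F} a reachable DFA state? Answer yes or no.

Start state of the DFA: {A,B,C,D} (ε-closure of the NFA start).
{A,B,C,D} --0--> {A,B,C,D,F}  [new]
{A,B,C,D} --1--> {A,B,C,D,E,F}  [new]
{A,B,C,D} --2--> {A,B,C,D,E,F}  [seen]
{A,B,C,D,F} --0--> {A,B,C,D,F}  [seen]
{A,B,C,D,F} --1--> {A,B,C,D,E,F}  [seen]
{A,B,C,D,F} --2--> {A,B,C,D,E,F}  [seen]
{A,B,C,D,E,F} --0--> {A,B,C,D,F}  [seen]
{A,B,C,D,E,F} --1--> {A,B,C,D,E,F}  [seen]
{A,B,C,D,E,F} --2--> {A,B,C,D,E,F}  [seen]
Reachable DFA states: {A,B,C,D}, {A,B,C,D,F}, {A,B,C,D,E,F}.
{A,B,C,D,E,F} is among them.

yes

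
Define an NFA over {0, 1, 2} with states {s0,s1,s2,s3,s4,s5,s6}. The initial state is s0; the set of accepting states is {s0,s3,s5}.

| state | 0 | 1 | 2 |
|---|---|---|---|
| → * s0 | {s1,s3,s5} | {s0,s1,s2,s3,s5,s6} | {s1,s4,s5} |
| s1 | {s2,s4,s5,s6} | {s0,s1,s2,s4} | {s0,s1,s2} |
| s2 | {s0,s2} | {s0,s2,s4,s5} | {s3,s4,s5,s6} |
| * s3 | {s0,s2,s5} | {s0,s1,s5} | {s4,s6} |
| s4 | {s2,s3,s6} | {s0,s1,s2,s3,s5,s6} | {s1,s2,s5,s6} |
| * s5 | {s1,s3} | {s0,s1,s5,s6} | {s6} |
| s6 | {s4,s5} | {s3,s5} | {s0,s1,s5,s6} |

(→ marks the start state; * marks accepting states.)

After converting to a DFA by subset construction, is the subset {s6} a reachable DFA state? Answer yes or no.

Start state of the DFA: {s0}.
{s0} --0--> {s1,s3,s5}  [new]
{s0} --1--> {s0,s1,s2,s3,s5,s6}  [new]
{s0} --2--> {s1,s4,s5}  [new]
{s1,s3,s5} --0--> {s0,s1,s2,s3,s4,s5,s6}  [new]
{s1,s3,s5} --1--> {s0,s1,s2,s4,s5,s6}  [new]
{s1,s3,s5} --2--> {s0,s1,s2,s4,s6}  [new]
{s0,s1,s2,s3,s5,s6} --0--> {s0,s1,s2,s3,s4,s5,s6}  [seen]
{s0,s1,s2,s3,s5,s6} --1--> {s0,s1,s2,s3,s4,s5,s6}  [seen]
{s0,s1,s2,s3,s5,s6} --2--> {s0,s1,s2,s3,s4,s5,s6}  [seen]
{s1,s4,s5} --0--> {s1,s2,s3,s4,s5,s6}  [new]
{s1,s4,s5} --1--> {s0,s1,s2,s3,s4,s5,s6}  [seen]
{s1,s4,s5} --2--> {s0,s1,s2,s5,s6}  [new]
{s0,s1,s2,s3,s4,s5,s6} --0--> {s0,s1,s2,s3,s4,s5,s6}  [seen]
{s0,s1,s2,s3,s4,s5,s6} --1--> {s0,s1,s2,s3,s4,s5,s6}  [seen]
{s0,s1,s2,s3,s4,s5,s6} --2--> {s0,s1,s2,s3,s4,s5,s6}  [seen]
{s0,s1,s2,s4,s5,s6} --0--> {s0,s1,s2,s3,s4,s5,s6}  [seen]
{s0,s1,s2,s4,s5,s6} --1--> {s0,s1,s2,s3,s4,s5,s6}  [seen]
{s0,s1,s2,s4,s5,s6} --2--> {s0,s1,s2,s3,s4,s5,s6}  [seen]
{s0,s1,s2,s4,s6} --0--> {s0,s1,s2,s3,s4,s5,s6}  [seen]
{s0,s1,s2,s4,s6} --1--> {s0,s1,s2,s3,s4,s5,s6}  [seen]
{s0,s1,s2,s4,s6} --2--> {s0,s1,s2,s3,s4,s5,s6}  [seen]
{s1,s2,s3,s4,s5,s6} --0--> {s0,s1,s2,s3,s4,s5,s6}  [seen]
{s1,s2,s3,s4,s5,s6} --1--> {s0,s1,s2,s3,s4,s5,s6}  [seen]
{s1,s2,s3,s4,s5,s6} --2--> {s0,s1,s2,s3,s4,s5,s6}  [seen]
{s0,s1,s2,s5,s6} --0--> {s0,s1,s2,s3,s4,s5,s6}  [seen]
{s0,s1,s2,s5,s6} --1--> {s0,s1,s2,s3,s4,s5,s6}  [seen]
{s0,s1,s2,s5,s6} --2--> {s0,s1,s2,s3,s4,s5,s6}  [seen]
Reachable DFA states: {s0}, {s1,s3,s5}, {s0,s1,s2,s3,s5,s6}, {s1,s4,s5}, {s0,s1,s2,s3,s4,s5,s6}, {s0,s1,s2,s4,s5,s6}, {s0,s1,s2,s4,s6}, {s1,s2,s3,s4,s5,s6}, {s0,s1,s2,s5,s6}.
{s6} is not among them.

no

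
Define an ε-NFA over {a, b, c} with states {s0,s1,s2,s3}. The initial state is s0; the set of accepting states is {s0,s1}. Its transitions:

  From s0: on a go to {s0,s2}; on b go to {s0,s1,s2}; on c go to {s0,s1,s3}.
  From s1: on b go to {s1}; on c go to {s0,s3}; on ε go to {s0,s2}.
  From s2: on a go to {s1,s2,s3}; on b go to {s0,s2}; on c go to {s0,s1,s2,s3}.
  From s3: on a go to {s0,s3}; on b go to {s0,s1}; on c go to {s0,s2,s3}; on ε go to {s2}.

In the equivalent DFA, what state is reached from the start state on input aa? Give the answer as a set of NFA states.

Start: {s0}.
δ(s0,a) = {s0,s2}.
Union: {s0,s2}.
After a: {s0,s2}.
δ(s0,a) = {s0,s2}; δ(s2,a) = {s1,s2,s3}.
Union: {s0,s1,s2,s3}.
After a: {s0,s1,s2,s3}.

{s0,s1,s2,s3}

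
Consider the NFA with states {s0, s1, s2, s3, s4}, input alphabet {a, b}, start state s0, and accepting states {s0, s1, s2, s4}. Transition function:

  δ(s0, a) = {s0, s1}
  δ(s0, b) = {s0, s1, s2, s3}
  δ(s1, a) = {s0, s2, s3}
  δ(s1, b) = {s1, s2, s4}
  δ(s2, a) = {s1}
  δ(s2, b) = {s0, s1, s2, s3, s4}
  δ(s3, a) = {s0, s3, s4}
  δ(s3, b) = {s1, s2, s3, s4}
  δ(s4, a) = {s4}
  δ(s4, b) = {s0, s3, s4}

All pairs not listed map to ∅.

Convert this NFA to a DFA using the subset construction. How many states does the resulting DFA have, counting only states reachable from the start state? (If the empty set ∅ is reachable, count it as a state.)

Start state of the DFA: {s0}.
{s0} --a--> {s0, s1}  [new]
{s0} --b--> {s0, s1, s2, s3}  [new]
{s0, s1} --a--> {s0, s1, s2, s3}  [seen]
{s0, s1} --b--> {s0, s1, s2, s3, s4}  [new]
{s0, s1, s2, s3} --a--> {s0, s1, s2, s3, s4}  [seen]
{s0, s1, s2, s3} --b--> {s0, s1, s2, s3, s4}  [seen]
{s0, s1, s2, s3, s4} --a--> {s0, s1, s2, s3, s4}  [seen]
{s0, s1, s2, s3, s4} --b--> {s0, s1, s2, s3, s4}  [seen]
Reachable DFA states: {s0}, {s0, s1}, {s0, s1, s2, s3}, {s0, s1, s2, s3, s4}.

4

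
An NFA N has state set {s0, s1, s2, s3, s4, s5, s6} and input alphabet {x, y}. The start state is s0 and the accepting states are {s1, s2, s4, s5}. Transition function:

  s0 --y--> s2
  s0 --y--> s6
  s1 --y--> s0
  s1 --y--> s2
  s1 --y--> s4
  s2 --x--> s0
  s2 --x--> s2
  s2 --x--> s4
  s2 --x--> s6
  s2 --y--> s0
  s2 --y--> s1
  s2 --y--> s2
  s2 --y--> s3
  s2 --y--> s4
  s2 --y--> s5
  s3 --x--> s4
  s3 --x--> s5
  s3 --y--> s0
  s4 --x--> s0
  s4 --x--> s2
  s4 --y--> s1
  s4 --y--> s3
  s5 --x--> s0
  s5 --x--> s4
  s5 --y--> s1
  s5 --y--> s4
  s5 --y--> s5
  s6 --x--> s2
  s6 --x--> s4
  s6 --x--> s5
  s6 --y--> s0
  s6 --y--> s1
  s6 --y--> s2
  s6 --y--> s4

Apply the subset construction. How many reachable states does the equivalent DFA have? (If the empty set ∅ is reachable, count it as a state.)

Start state of the DFA: {s0}.
{s0} --x--> ∅  [new]
{s0} --y--> {s2, s6}  [new]
∅ --x--> ∅  [seen]
∅ --y--> ∅  [seen]
{s2, s6} --x--> {s0, s2, s4, s5, s6}  [new]
{s2, s6} --y--> {s0, s1, s2, s3, s4, s5}  [new]
{s0, s2, s4, s5, s6} --x--> {s0, s2, s4, s5, s6}  [seen]
{s0, s2, s4, s5, s6} --y--> {s0, s1, s2, s3, s4, s5, s6}  [new]
{s0, s1, s2, s3, s4, s5} --x--> {s0, s2, s4, s5, s6}  [seen]
{s0, s1, s2, s3, s4, s5} --y--> {s0, s1, s2, s3, s4, s5, s6}  [seen]
{s0, s1, s2, s3, s4, s5, s6} --x--> {s0, s2, s4, s5, s6}  [seen]
{s0, s1, s2, s3, s4, s5, s6} --y--> {s0, s1, s2, s3, s4, s5, s6}  [seen]
Reachable DFA states: {s0}, ∅, {s2, s6}, {s0, s2, s4, s5, s6}, {s0, s1, s2, s3, s4, s5}, {s0, s1, s2, s3, s4, s5, s6}.

6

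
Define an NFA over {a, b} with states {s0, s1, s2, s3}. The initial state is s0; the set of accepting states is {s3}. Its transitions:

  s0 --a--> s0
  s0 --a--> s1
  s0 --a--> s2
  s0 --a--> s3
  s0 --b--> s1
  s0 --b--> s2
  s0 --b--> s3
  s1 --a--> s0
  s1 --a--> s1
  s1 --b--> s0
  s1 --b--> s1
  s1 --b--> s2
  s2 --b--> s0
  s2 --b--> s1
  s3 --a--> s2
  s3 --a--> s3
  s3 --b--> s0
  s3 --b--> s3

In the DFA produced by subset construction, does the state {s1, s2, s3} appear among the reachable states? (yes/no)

yes

Start state of the DFA: {s0}.
{s0} --a--> {s0, s1, s2, s3}  [new]
{s0} --b--> {s1, s2, s3}  [new]
{s0, s1, s2, s3} --a--> {s0, s1, s2, s3}  [seen]
{s0, s1, s2, s3} --b--> {s0, s1, s2, s3}  [seen]
{s1, s2, s3} --a--> {s0, s1, s2, s3}  [seen]
{s1, s2, s3} --b--> {s0, s1, s2, s3}  [seen]
Reachable DFA states: {s0}, {s0, s1, s2, s3}, {s1, s2, s3}.
{s1, s2, s3} is among them.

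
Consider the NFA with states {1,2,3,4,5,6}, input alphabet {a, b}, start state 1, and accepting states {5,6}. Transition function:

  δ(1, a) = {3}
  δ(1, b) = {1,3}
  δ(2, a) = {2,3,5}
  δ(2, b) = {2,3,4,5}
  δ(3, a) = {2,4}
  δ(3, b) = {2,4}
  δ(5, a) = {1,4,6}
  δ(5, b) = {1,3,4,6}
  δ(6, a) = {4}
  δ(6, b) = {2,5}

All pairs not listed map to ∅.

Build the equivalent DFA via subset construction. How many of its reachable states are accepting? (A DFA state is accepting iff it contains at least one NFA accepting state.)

Start state of the DFA: {1}.
{1} --a--> {3}  [new]
{1} --b--> {1,3}  [new]
{3} --a--> {2,4}  [new]
{3} --b--> {2,4}  [seen]
{1,3} --a--> {2,3,4}  [new]
{1,3} --b--> {1,2,3,4}  [new]
{2,4} --a--> {2,3,5}  [new]
{2,4} --b--> {2,3,4,5}  [new]
{2,3,4} --a--> {2,3,4,5}  [seen]
{2,3,4} --b--> {2,3,4,5}  [seen]
{1,2,3,4} --a--> {2,3,4,5}  [seen]
{1,2,3,4} --b--> {1,2,3,4,5}  [new]
{2,3,5} --a--> {1,2,3,4,5,6}  [new]
{2,3,5} --b--> {1,2,3,4,5,6}  [seen]
{2,3,4,5} --a--> {1,2,3,4,5,6}  [seen]
{2,3,4,5} --b--> {1,2,3,4,5,6}  [seen]
{1,2,3,4,5} --a--> {1,2,3,4,5,6}  [seen]
{1,2,3,4,5} --b--> {1,2,3,4,5,6}  [seen]
{1,2,3,4,5,6} --a--> {1,2,3,4,5,6}  [seen]
{1,2,3,4,5,6} --b--> {1,2,3,4,5,6}  [seen]
Reachable DFA states: {1}, {3}, {1,3}, {2,4}, {2,3,4}, {1,2,3,4}, {2,3,5}, {2,3,4,5}, {1,2,3,4,5}, {1,2,3,4,5,6}.
Accepting DFA states (contain an NFA accepting state): {2,3,5}, {2,3,4,5}, {1,2,3,4,5}, {1,2,3,4,5,6}.

4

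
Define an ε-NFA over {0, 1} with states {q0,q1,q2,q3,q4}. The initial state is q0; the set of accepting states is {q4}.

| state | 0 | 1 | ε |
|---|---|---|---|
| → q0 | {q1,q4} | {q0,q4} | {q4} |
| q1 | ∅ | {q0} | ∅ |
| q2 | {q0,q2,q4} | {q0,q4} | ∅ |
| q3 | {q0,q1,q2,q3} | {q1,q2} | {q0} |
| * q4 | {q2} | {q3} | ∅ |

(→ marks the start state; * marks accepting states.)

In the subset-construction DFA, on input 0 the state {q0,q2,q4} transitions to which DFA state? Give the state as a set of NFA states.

δ(q0,0) = {q1,q4}; δ(q2,0) = {q0,q2,q4}; δ(q4,0) = {q2}.
Union: {q0,q1,q2,q4}.

{q0,q1,q2,q4}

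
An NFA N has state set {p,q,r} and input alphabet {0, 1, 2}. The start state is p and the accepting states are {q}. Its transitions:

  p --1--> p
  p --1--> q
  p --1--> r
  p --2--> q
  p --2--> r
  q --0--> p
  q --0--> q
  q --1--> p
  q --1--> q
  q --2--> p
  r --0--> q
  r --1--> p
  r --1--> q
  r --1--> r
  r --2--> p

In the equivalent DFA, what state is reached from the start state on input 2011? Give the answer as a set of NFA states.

Start: {p}.
δ(p,2) = {q,r}.
Union: {q,r}.
After 2: {q,r}.
δ(q,0) = {p,q}; δ(r,0) = {q}.
Union: {p,q}.
After 0: {p,q}.
δ(p,1) = {p,q,r}; δ(q,1) = {p,q}.
Union: {p,q,r}.
After 1: {p,q,r}.
δ(p,1) = {p,q,r}; δ(q,1) = {p,q}; δ(r,1) = {p,q,r}.
Union: {p,q,r}.
After 1: {p,q,r}.

{p,q,r}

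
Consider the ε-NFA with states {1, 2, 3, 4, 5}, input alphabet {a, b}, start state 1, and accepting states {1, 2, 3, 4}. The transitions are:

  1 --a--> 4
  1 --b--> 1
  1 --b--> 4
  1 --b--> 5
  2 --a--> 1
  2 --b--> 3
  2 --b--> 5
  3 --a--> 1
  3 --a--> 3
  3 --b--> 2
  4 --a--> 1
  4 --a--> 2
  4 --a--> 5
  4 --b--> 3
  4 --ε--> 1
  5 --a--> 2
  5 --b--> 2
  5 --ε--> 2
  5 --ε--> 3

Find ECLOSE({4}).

{1, 4}

Begin with {4}.
4 →ε {1}; add 1.
ε-closure = {1, 4}.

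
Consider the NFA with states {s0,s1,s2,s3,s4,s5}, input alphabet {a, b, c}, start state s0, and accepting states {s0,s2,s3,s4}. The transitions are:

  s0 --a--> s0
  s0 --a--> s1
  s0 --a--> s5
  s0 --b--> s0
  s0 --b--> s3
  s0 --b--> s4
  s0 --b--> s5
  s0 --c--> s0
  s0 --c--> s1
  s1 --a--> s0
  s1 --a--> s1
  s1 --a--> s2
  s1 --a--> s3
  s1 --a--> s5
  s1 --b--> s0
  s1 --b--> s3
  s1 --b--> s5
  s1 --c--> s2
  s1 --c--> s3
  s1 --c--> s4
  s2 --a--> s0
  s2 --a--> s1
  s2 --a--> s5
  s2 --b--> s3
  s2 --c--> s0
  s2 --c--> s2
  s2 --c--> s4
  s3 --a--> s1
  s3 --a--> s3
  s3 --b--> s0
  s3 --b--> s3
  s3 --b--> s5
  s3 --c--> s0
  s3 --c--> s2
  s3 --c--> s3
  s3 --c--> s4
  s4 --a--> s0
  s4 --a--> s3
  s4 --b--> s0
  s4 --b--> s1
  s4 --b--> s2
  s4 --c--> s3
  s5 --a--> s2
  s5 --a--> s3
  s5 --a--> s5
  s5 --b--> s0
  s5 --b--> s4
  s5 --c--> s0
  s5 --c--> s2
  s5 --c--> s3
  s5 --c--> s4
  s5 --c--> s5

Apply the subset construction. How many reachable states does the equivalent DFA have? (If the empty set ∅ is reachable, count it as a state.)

Start state of the DFA: {s0}.
{s0} --a--> {s0,s1,s5}  [new]
{s0} --b--> {s0,s3,s4,s5}  [new]
{s0} --c--> {s0,s1}  [new]
{s0,s1,s5} --a--> {s0,s1,s2,s3,s5}  [new]
{s0,s1,s5} --b--> {s0,s3,s4,s5}  [seen]
{s0,s1,s5} --c--> {s0,s1,s2,s3,s4,s5}  [new]
{s0,s3,s4,s5} --a--> {s0,s1,s2,s3,s5}  [seen]
{s0,s3,s4,s5} --b--> {s0,s1,s2,s3,s4,s5}  [seen]
{s0,s3,s4,s5} --c--> {s0,s1,s2,s3,s4,s5}  [seen]
{s0,s1} --a--> {s0,s1,s2,s3,s5}  [seen]
{s0,s1} --b--> {s0,s3,s4,s5}  [seen]
{s0,s1} --c--> {s0,s1,s2,s3,s4}  [new]
{s0,s1,s2,s3,s5} --a--> {s0,s1,s2,s3,s5}  [seen]
{s0,s1,s2,s3,s5} --b--> {s0,s3,s4,s5}  [seen]
{s0,s1,s2,s3,s5} --c--> {s0,s1,s2,s3,s4,s5}  [seen]
{s0,s1,s2,s3,s4,s5} --a--> {s0,s1,s2,s3,s5}  [seen]
{s0,s1,s2,s3,s4,s5} --b--> {s0,s1,s2,s3,s4,s5}  [seen]
{s0,s1,s2,s3,s4,s5} --c--> {s0,s1,s2,s3,s4,s5}  [seen]
{s0,s1,s2,s3,s4} --a--> {s0,s1,s2,s3,s5}  [seen]
{s0,s1,s2,s3,s4} --b--> {s0,s1,s2,s3,s4,s5}  [seen]
{s0,s1,s2,s3,s4} --c--> {s0,s1,s2,s3,s4}  [seen]
Reachable DFA states: {s0}, {s0,s1,s5}, {s0,s3,s4,s5}, {s0,s1}, {s0,s1,s2,s3,s5}, {s0,s1,s2,s3,s4,s5}, {s0,s1,s2,s3,s4}.

7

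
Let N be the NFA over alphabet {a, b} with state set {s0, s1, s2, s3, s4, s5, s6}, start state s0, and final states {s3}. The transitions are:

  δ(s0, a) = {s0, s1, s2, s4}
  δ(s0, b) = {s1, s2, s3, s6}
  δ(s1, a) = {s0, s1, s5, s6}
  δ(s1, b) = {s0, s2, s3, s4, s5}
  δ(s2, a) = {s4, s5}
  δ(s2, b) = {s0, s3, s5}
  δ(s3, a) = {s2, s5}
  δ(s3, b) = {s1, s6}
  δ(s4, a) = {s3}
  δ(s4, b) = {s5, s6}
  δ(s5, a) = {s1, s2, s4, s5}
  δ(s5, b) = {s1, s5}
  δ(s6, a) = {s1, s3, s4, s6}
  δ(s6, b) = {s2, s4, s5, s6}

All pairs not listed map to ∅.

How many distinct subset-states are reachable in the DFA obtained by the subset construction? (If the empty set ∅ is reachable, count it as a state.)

4

Start state of the DFA: {s0}.
{s0} --a--> {s0, s1, s2, s4}  [new]
{s0} --b--> {s1, s2, s3, s6}  [new]
{s0, s1, s2, s4} --a--> {s0, s1, s2, s3, s4, s5, s6}  [new]
{s0, s1, s2, s4} --b--> {s0, s1, s2, s3, s4, s5, s6}  [seen]
{s1, s2, s3, s6} --a--> {s0, s1, s2, s3, s4, s5, s6}  [seen]
{s1, s2, s3, s6} --b--> {s0, s1, s2, s3, s4, s5, s6}  [seen]
{s0, s1, s2, s3, s4, s5, s6} --a--> {s0, s1, s2, s3, s4, s5, s6}  [seen]
{s0, s1, s2, s3, s4, s5, s6} --b--> {s0, s1, s2, s3, s4, s5, s6}  [seen]
Reachable DFA states: {s0}, {s0, s1, s2, s4}, {s1, s2, s3, s6}, {s0, s1, s2, s3, s4, s5, s6}.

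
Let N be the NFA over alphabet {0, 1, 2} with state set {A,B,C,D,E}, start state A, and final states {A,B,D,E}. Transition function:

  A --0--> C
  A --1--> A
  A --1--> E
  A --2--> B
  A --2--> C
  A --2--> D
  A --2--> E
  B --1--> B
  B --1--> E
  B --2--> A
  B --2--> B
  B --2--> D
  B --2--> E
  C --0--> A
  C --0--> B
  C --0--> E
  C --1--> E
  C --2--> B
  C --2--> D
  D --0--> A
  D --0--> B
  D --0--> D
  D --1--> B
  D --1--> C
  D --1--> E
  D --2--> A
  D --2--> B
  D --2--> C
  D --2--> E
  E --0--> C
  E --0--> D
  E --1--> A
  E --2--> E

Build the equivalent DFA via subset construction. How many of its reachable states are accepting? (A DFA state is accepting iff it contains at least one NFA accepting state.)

13

Start state of the DFA: {A}.
{A} --0--> {C}  [new]
{A} --1--> {A,E}  [new]
{A} --2--> {B,C,D,E}  [new]
{C} --0--> {A,B,E}  [new]
{C} --1--> {E}  [new]
{C} --2--> {B,D}  [new]
{A,E} --0--> {C,D}  [new]
{A,E} --1--> {A,E}  [seen]
{A,E} --2--> {B,C,D,E}  [seen]
{B,C,D,E} --0--> {A,B,C,D,E}  [new]
{B,C,D,E} --1--> {A,B,C,E}  [new]
{B,C,D,E} --2--> {A,B,C,D,E}  [seen]
{A,B,E} --0--> {C,D}  [seen]
{A,B,E} --1--> {A,B,E}  [seen]
{A,B,E} --2--> {A,B,C,D,E}  [seen]
{E} --0--> {C,D}  [seen]
{E} --1--> {A}  [seen]
{E} --2--> {E}  [seen]
{B,D} --0--> {A,B,D}  [new]
{B,D} --1--> {B,C,E}  [new]
{B,D} --2--> {A,B,C,D,E}  [seen]
{C,D} --0--> {A,B,D,E}  [new]
{C,D} --1--> {B,C,E}  [seen]
{C,D} --2--> {A,B,C,D,E}  [seen]
{A,B,C,D,E} --0--> {A,B,C,D,E}  [seen]
{A,B,C,D,E} --1--> {A,B,C,E}  [seen]
{A,B,C,D,E} --2--> {A,B,C,D,E}  [seen]
{A,B,C,E} --0--> {A,B,C,D,E}  [seen]
{A,B,C,E} --1--> {A,B,E}  [seen]
{A,B,C,E} --2--> {A,B,C,D,E}  [seen]
{A,B,D} --0--> {A,B,C,D}  [new]
{A,B,D} --1--> {A,B,C,E}  [seen]
{A,B,D} --2--> {A,B,C,D,E}  [seen]
{B,C,E} --0--> {A,B,C,D,E}  [seen]
{B,C,E} --1--> {A,B,E}  [seen]
{B,C,E} --2--> {A,B,D,E}  [seen]
{A,B,D,E} --0--> {A,B,C,D}  [seen]
{A,B,D,E} --1--> {A,B,C,E}  [seen]
{A,B,D,E} --2--> {A,B,C,D,E}  [seen]
{A,B,C,D} --0--> {A,B,C,D,E}  [seen]
{A,B,C,D} --1--> {A,B,C,E}  [seen]
{A,B,C,D} --2--> {A,B,C,D,E}  [seen]
Reachable DFA states: {A}, {C}, {A,E}, {B,C,D,E}, {A,B,E}, {E}, {B,D}, {C,D}, {A,B,C,D,E}, {A,B,C,E}, {A,B,D}, {B,C,E}, {A,B,D,E}, {A,B,C,D}.
Accepting DFA states (contain an NFA accepting state): {A}, {A,E}, {B,C,D,E}, {A,B,E}, {E}, {B,D}, {C,D}, {A,B,C,D,E}, {A,B,C,E}, {A,B,D}, {B,C,E}, {A,B,D,E}, {A,B,C,D}.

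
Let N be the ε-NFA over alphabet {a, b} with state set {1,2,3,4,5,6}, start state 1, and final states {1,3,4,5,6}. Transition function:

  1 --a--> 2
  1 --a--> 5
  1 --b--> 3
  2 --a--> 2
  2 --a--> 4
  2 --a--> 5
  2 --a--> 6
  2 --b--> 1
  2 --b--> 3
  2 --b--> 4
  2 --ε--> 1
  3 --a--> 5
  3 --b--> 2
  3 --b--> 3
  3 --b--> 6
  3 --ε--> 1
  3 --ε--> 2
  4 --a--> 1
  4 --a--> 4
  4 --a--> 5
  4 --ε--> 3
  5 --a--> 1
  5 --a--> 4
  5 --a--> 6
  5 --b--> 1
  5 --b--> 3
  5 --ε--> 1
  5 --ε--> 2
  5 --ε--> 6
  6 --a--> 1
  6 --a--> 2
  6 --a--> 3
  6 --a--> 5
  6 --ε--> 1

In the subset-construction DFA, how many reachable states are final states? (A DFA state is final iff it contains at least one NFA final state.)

6

Start state of the DFA: {1} (ε-closure of the NFA start).
{1} --a--> {1,2,5,6}  [new]
{1} --b--> {1,2,3}  [new]
{1,2,5,6} --a--> {1,2,3,4,5,6}  [new]
{1,2,5,6} --b--> {1,2,3,4}  [new]
{1,2,3} --a--> {1,2,3,4,5,6}  [seen]
{1,2,3} --b--> {1,2,3,4,6}  [new]
{1,2,3,4,5,6} --a--> {1,2,3,4,5,6}  [seen]
{1,2,3,4,5,6} --b--> {1,2,3,4,6}  [seen]
{1,2,3,4} --a--> {1,2,3,4,5,6}  [seen]
{1,2,3,4} --b--> {1,2,3,4,6}  [seen]
{1,2,3,4,6} --a--> {1,2,3,4,5,6}  [seen]
{1,2,3,4,6} --b--> {1,2,3,4,6}  [seen]
Reachable DFA states: {1}, {1,2,5,6}, {1,2,3}, {1,2,3,4,5,6}, {1,2,3,4}, {1,2,3,4,6}.
Accepting DFA states (contain an NFA accepting state): {1}, {1,2,5,6}, {1,2,3}, {1,2,3,4,5,6}, {1,2,3,4}, {1,2,3,4,6}.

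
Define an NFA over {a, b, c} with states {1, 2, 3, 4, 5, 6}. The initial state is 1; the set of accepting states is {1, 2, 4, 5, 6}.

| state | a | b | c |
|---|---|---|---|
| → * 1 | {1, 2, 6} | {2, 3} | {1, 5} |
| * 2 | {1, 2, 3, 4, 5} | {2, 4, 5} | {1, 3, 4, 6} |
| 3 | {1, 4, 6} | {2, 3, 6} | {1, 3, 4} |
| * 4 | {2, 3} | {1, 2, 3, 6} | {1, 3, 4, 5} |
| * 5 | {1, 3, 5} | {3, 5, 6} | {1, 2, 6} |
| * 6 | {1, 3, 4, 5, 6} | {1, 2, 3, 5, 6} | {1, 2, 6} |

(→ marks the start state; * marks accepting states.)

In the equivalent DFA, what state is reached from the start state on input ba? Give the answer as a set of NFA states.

Start: {1}.
δ(1,b) = {2, 3}.
Union: {2, 3}.
After b: {2, 3}.
δ(2,a) = {1, 2, 3, 4, 5}; δ(3,a) = {1, 4, 6}.
Union: {1, 2, 3, 4, 5, 6}.
After a: {1, 2, 3, 4, 5, 6}.

{1, 2, 3, 4, 5, 6}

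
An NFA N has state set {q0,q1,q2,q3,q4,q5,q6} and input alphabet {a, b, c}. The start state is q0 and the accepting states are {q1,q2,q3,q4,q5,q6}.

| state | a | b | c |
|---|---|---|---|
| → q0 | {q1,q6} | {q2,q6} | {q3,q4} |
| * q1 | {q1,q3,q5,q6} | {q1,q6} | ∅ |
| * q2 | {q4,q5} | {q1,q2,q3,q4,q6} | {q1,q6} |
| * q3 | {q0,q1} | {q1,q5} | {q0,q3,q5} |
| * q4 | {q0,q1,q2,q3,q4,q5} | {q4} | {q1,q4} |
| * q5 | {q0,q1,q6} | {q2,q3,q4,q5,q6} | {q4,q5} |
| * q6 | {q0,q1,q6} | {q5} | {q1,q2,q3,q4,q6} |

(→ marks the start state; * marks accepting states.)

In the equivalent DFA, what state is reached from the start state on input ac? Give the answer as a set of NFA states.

{q1,q2,q3,q4,q6}

Start: {q0}.
δ(q0,a) = {q1,q6}.
Union: {q1,q6}.
After a: {q1,q6}.
δ(q1,c) = ∅; δ(q6,c) = {q1,q2,q3,q4,q6}.
Union: {q1,q2,q3,q4,q6}.
After c: {q1,q2,q3,q4,q6}.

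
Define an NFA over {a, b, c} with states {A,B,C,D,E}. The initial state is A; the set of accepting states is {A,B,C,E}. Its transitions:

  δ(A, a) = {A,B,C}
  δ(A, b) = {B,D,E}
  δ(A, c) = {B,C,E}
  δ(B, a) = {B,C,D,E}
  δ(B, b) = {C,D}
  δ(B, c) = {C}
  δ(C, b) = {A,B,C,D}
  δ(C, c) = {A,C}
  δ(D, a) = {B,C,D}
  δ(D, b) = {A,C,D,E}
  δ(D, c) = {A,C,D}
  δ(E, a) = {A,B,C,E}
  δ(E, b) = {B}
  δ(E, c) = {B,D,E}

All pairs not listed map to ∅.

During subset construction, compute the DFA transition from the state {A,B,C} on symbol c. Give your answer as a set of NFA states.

δ(A,c) = {B,C,E}; δ(B,c) = {C}; δ(C,c) = {A,C}.
Union: {A,B,C,E}.

{A,B,C,E}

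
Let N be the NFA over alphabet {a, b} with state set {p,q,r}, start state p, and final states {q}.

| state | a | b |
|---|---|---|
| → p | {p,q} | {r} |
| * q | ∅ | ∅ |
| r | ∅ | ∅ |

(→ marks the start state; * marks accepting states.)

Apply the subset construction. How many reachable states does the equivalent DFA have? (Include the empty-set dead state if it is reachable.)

Start state of the DFA: {p}.
{p} --a--> {p,q}  [new]
{p} --b--> {r}  [new]
{p,q} --a--> {p,q}  [seen]
{p,q} --b--> {r}  [seen]
{r} --a--> ∅  [new]
{r} --b--> ∅  [seen]
∅ --a--> ∅  [seen]
∅ --b--> ∅  [seen]
Reachable DFA states: {p}, {p,q}, {r}, ∅.

4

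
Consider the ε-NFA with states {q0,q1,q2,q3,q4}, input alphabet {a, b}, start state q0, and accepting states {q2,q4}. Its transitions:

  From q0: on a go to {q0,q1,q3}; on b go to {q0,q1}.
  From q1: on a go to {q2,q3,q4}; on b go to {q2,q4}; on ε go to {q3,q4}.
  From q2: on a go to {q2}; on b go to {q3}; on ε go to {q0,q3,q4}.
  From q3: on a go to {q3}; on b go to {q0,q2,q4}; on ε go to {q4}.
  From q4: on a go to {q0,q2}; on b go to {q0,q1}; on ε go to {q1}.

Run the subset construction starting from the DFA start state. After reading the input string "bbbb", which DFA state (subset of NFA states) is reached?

{q0,q1,q2,q3,q4}

Start: {q0}.
δ(q0,b) = {q0,q1}.
Union: {q0,q1}.
ε-closure gives {q0,q1,q3,q4}.
After b: {q0,q1,q3,q4}.
δ(q0,b) = {q0,q1}; δ(q1,b) = {q2,q4}; δ(q3,b) = {q0,q2,q4}; δ(q4,b) = {q0,q1}.
Union: {q0,q1,q2,q4}.
ε-closure gives {q0,q1,q2,q3,q4}.
After b: {q0,q1,q2,q3,q4}.
δ(q0,b) = {q0,q1}; δ(q1,b) = {q2,q4}; δ(q2,b) = {q3}; δ(q3,b) = {q0,q2,q4}; δ(q4,b) = {q0,q1}.
Union: {q0,q1,q2,q3,q4}.
After b: {q0,q1,q2,q3,q4}.
δ(q0,b) = {q0,q1}; δ(q1,b) = {q2,q4}; δ(q2,b) = {q3}; δ(q3,b) = {q0,q2,q4}; δ(q4,b) = {q0,q1}.
Union: {q0,q1,q2,q3,q4}.
After b: {q0,q1,q2,q3,q4}.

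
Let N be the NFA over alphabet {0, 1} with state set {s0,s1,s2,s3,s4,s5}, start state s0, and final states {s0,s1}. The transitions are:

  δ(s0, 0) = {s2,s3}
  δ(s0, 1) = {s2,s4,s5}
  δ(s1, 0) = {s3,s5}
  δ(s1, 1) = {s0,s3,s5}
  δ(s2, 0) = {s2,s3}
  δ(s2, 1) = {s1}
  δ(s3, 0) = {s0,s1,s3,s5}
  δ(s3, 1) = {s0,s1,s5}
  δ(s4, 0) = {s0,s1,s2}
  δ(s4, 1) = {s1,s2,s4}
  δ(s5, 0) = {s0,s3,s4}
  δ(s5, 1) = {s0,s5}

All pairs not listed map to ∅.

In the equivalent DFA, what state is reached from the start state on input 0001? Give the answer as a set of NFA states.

Start: {s0}.
δ(s0,0) = {s2,s3}.
Union: {s2,s3}.
After 0: {s2,s3}.
δ(s2,0) = {s2,s3}; δ(s3,0) = {s0,s1,s3,s5}.
Union: {s0,s1,s2,s3,s5}.
After 0: {s0,s1,s2,s3,s5}.
δ(s0,0) = {s2,s3}; δ(s1,0) = {s3,s5}; δ(s2,0) = {s2,s3}; δ(s3,0) = {s0,s1,s3,s5}; δ(s5,0) = {s0,s3,s4}.
Union: {s0,s1,s2,s3,s4,s5}.
After 0: {s0,s1,s2,s3,s4,s5}.
δ(s0,1) = {s2,s4,s5}; δ(s1,1) = {s0,s3,s5}; δ(s2,1) = {s1}; δ(s3,1) = {s0,s1,s5}; δ(s4,1) = {s1,s2,s4}; δ(s5,1) = {s0,s5}.
Union: {s0,s1,s2,s3,s4,s5}.
After 1: {s0,s1,s2,s3,s4,s5}.

{s0,s1,s2,s3,s4,s5}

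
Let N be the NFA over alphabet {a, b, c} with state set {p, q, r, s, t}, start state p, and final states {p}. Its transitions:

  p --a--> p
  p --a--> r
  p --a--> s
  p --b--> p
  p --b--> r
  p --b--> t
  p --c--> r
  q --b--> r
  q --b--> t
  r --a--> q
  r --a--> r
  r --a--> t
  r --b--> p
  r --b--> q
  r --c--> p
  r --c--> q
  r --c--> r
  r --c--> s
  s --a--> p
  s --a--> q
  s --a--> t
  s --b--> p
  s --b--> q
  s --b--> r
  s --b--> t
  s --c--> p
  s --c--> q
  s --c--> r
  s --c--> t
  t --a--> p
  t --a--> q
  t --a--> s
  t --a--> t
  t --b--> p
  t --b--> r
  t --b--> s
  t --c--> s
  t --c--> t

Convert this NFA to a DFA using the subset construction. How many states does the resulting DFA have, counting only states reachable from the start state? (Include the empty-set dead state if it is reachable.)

9

Start state of the DFA: {p}.
{p} --a--> {p, r, s}  [new]
{p} --b--> {p, r, t}  [new]
{p} --c--> {r}  [new]
{p, r, s} --a--> {p, q, r, s, t}  [new]
{p, r, s} --b--> {p, q, r, t}  [new]
{p, r, s} --c--> {p, q, r, s, t}  [seen]
{p, r, t} --a--> {p, q, r, s, t}  [seen]
{p, r, t} --b--> {p, q, r, s, t}  [seen]
{p, r, t} --c--> {p, q, r, s, t}  [seen]
{r} --a--> {q, r, t}  [new]
{r} --b--> {p, q}  [new]
{r} --c--> {p, q, r, s}  [new]
{p, q, r, s, t} --a--> {p, q, r, s, t}  [seen]
{p, q, r, s, t} --b--> {p, q, r, s, t}  [seen]
{p, q, r, s, t} --c--> {p, q, r, s, t}  [seen]
{p, q, r, t} --a--> {p, q, r, s, t}  [seen]
{p, q, r, t} --b--> {p, q, r, s, t}  [seen]
{p, q, r, t} --c--> {p, q, r, s, t}  [seen]
{q, r, t} --a--> {p, q, r, s, t}  [seen]
{q, r, t} --b--> {p, q, r, s, t}  [seen]
{q, r, t} --c--> {p, q, r, s, t}  [seen]
{p, q} --a--> {p, r, s}  [seen]
{p, q} --b--> {p, r, t}  [seen]
{p, q} --c--> {r}  [seen]
{p, q, r, s} --a--> {p, q, r, s, t}  [seen]
{p, q, r, s} --b--> {p, q, r, t}  [seen]
{p, q, r, s} --c--> {p, q, r, s, t}  [seen]
Reachable DFA states: {p}, {p, r, s}, {p, r, t}, {r}, {p, q, r, s, t}, {p, q, r, t}, {q, r, t}, {p, q}, {p, q, r, s}.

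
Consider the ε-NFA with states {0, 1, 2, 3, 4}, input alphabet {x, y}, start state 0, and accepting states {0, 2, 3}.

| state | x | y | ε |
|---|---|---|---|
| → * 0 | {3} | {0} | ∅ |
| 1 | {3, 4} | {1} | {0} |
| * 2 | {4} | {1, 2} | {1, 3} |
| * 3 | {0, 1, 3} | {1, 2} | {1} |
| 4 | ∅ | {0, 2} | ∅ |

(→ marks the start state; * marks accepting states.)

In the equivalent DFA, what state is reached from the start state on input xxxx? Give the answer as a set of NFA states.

{0, 1, 3, 4}

Start: {0}.
δ(0,x) = {3}.
Union: {3}.
ε-closure gives {0, 1, 3}.
After x: {0, 1, 3}.
δ(0,x) = {3}; δ(1,x) = {3, 4}; δ(3,x) = {0, 1, 3}.
Union: {0, 1, 3, 4}.
After x: {0, 1, 3, 4}.
δ(0,x) = {3}; δ(1,x) = {3, 4}; δ(3,x) = {0, 1, 3}; δ(4,x) = ∅.
Union: {0, 1, 3, 4}.
After x: {0, 1, 3, 4}.
δ(0,x) = {3}; δ(1,x) = {3, 4}; δ(3,x) = {0, 1, 3}; δ(4,x) = ∅.
Union: {0, 1, 3, 4}.
After x: {0, 1, 3, 4}.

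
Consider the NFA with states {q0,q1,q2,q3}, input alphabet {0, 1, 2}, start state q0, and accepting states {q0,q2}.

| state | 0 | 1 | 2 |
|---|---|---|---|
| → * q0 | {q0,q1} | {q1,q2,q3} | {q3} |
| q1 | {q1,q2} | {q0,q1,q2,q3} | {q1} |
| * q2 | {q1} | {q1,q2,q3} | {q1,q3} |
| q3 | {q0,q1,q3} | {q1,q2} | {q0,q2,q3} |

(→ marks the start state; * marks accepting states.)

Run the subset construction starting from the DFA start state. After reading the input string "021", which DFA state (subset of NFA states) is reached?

Start: {q0}.
δ(q0,0) = {q0,q1}.
Union: {q0,q1}.
After 0: {q0,q1}.
δ(q0,2) = {q3}; δ(q1,2) = {q1}.
Union: {q1,q3}.
After 2: {q1,q3}.
δ(q1,1) = {q0,q1,q2,q3}; δ(q3,1) = {q1,q2}.
Union: {q0,q1,q2,q3}.
After 1: {q0,q1,q2,q3}.

{q0,q1,q2,q3}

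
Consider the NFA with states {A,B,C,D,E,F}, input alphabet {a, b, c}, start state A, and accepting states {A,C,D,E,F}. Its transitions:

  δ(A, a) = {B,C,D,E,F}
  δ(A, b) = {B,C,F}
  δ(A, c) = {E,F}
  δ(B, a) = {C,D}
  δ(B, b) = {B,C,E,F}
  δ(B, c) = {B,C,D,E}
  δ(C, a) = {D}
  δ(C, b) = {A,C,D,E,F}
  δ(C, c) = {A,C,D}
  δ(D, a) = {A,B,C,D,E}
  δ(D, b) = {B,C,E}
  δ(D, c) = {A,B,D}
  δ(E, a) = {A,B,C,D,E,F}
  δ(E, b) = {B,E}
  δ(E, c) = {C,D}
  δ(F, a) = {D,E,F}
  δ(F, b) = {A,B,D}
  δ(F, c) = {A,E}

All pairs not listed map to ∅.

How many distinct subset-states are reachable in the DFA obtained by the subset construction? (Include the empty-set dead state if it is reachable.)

10

Start state of the DFA: {A}.
{A} --a--> {B,C,D,E,F}  [new]
{A} --b--> {B,C,F}  [new]
{A} --c--> {E,F}  [new]
{B,C,D,E,F} --a--> {A,B,C,D,E,F}  [new]
{B,C,D,E,F} --b--> {A,B,C,D,E,F}  [seen]
{B,C,D,E,F} --c--> {A,B,C,D,E}  [new]
{B,C,F} --a--> {C,D,E,F}  [new]
{B,C,F} --b--> {A,B,C,D,E,F}  [seen]
{B,C,F} --c--> {A,B,C,D,E}  [seen]
{E,F} --a--> {A,B,C,D,E,F}  [seen]
{E,F} --b--> {A,B,D,E}  [new]
{E,F} --c--> {A,C,D,E}  [new]
{A,B,C,D,E,F} --a--> {A,B,C,D,E,F}  [seen]
{A,B,C,D,E,F} --b--> {A,B,C,D,E,F}  [seen]
{A,B,C,D,E,F} --c--> {A,B,C,D,E,F}  [seen]
{A,B,C,D,E} --a--> {A,B,C,D,E,F}  [seen]
{A,B,C,D,E} --b--> {A,B,C,D,E,F}  [seen]
{A,B,C,D,E} --c--> {A,B,C,D,E,F}  [seen]
{C,D,E,F} --a--> {A,B,C,D,E,F}  [seen]
{C,D,E,F} --b--> {A,B,C,D,E,F}  [seen]
{C,D,E,F} --c--> {A,B,C,D,E}  [seen]
{A,B,D,E} --a--> {A,B,C,D,E,F}  [seen]
{A,B,D,E} --b--> {B,C,E,F}  [new]
{A,B,D,E} --c--> {A,B,C,D,E,F}  [seen]
{A,C,D,E} --a--> {A,B,C,D,E,F}  [seen]
{A,C,D,E} --b--> {A,B,C,D,E,F}  [seen]
{A,C,D,E} --c--> {A,B,C,D,E,F}  [seen]
{B,C,E,F} --a--> {A,B,C,D,E,F}  [seen]
{B,C,E,F} --b--> {A,B,C,D,E,F}  [seen]
{B,C,E,F} --c--> {A,B,C,D,E}  [seen]
Reachable DFA states: {A}, {B,C,D,E,F}, {B,C,F}, {E,F}, {A,B,C,D,E,F}, {A,B,C,D,E}, {C,D,E,F}, {A,B,D,E}, {A,C,D,E}, {B,C,E,F}.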